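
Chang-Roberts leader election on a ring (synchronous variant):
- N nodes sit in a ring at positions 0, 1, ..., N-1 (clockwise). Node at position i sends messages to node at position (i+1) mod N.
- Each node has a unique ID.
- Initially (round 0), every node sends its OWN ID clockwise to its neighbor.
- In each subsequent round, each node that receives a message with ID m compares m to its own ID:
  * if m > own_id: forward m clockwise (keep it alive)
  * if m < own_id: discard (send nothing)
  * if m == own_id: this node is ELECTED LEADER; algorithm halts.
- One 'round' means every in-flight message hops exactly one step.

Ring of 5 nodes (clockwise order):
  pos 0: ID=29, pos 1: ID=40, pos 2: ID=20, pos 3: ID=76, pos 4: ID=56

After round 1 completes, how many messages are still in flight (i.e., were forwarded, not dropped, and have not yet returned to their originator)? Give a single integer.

Answer: 3

Derivation:
Round 1: pos1(id40) recv 29: drop; pos2(id20) recv 40: fwd; pos3(id76) recv 20: drop; pos4(id56) recv 76: fwd; pos0(id29) recv 56: fwd
After round 1: 3 messages still in flight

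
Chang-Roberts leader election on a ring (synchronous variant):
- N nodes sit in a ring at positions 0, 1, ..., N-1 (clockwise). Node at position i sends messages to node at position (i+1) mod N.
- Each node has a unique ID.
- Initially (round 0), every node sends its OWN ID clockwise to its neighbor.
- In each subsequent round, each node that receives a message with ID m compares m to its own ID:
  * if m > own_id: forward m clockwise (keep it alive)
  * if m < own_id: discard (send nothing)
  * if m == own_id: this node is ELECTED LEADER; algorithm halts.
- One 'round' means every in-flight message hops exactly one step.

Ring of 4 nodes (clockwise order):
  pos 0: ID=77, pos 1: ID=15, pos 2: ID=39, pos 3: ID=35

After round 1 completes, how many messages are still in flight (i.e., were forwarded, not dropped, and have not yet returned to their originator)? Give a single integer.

Round 1: pos1(id15) recv 77: fwd; pos2(id39) recv 15: drop; pos3(id35) recv 39: fwd; pos0(id77) recv 35: drop
After round 1: 2 messages still in flight

Answer: 2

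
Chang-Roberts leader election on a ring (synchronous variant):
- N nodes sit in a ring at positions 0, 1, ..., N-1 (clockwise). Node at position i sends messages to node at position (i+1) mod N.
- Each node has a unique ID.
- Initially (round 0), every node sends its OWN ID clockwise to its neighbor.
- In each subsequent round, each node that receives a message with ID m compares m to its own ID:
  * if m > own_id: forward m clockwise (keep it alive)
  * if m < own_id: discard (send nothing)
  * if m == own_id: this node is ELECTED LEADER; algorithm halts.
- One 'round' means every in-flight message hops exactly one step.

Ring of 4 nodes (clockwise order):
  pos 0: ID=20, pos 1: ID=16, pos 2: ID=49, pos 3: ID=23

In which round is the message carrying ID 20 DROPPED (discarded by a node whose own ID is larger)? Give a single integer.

Answer: 2

Derivation:
Round 1: pos1(id16) recv 20: fwd; pos2(id49) recv 16: drop; pos3(id23) recv 49: fwd; pos0(id20) recv 23: fwd
Round 2: pos2(id49) recv 20: drop; pos0(id20) recv 49: fwd; pos1(id16) recv 23: fwd
Round 3: pos1(id16) recv 49: fwd; pos2(id49) recv 23: drop
Round 4: pos2(id49) recv 49: ELECTED
Message ID 20 originates at pos 0; dropped at pos 2 in round 2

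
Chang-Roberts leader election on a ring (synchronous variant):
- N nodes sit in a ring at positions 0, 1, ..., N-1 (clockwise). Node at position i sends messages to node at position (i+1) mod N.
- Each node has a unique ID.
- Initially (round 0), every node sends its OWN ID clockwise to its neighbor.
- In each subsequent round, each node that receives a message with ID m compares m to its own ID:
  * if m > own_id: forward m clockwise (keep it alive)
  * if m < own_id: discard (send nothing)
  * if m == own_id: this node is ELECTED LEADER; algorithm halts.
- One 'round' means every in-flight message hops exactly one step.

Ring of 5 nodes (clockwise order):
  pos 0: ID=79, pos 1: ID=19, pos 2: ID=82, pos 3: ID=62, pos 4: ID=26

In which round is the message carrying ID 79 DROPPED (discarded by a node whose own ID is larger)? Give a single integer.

Answer: 2

Derivation:
Round 1: pos1(id19) recv 79: fwd; pos2(id82) recv 19: drop; pos3(id62) recv 82: fwd; pos4(id26) recv 62: fwd; pos0(id79) recv 26: drop
Round 2: pos2(id82) recv 79: drop; pos4(id26) recv 82: fwd; pos0(id79) recv 62: drop
Round 3: pos0(id79) recv 82: fwd
Round 4: pos1(id19) recv 82: fwd
Round 5: pos2(id82) recv 82: ELECTED
Message ID 79 originates at pos 0; dropped at pos 2 in round 2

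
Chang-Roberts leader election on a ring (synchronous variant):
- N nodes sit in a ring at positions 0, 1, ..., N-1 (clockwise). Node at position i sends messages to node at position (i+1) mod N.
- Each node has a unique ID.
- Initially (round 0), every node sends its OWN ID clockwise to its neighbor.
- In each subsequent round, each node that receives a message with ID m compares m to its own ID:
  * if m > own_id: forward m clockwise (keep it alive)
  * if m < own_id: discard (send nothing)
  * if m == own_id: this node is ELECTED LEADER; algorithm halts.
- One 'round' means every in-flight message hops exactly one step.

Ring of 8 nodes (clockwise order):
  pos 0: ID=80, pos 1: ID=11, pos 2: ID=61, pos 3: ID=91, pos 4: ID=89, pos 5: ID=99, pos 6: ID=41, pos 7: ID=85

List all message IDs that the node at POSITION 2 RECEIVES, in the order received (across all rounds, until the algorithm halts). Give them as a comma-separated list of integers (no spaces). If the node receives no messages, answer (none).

Round 1: pos1(id11) recv 80: fwd; pos2(id61) recv 11: drop; pos3(id91) recv 61: drop; pos4(id89) recv 91: fwd; pos5(id99) recv 89: drop; pos6(id41) recv 99: fwd; pos7(id85) recv 41: drop; pos0(id80) recv 85: fwd
Round 2: pos2(id61) recv 80: fwd; pos5(id99) recv 91: drop; pos7(id85) recv 99: fwd; pos1(id11) recv 85: fwd
Round 3: pos3(id91) recv 80: drop; pos0(id80) recv 99: fwd; pos2(id61) recv 85: fwd
Round 4: pos1(id11) recv 99: fwd; pos3(id91) recv 85: drop
Round 5: pos2(id61) recv 99: fwd
Round 6: pos3(id91) recv 99: fwd
Round 7: pos4(id89) recv 99: fwd
Round 8: pos5(id99) recv 99: ELECTED

Answer: 11,80,85,99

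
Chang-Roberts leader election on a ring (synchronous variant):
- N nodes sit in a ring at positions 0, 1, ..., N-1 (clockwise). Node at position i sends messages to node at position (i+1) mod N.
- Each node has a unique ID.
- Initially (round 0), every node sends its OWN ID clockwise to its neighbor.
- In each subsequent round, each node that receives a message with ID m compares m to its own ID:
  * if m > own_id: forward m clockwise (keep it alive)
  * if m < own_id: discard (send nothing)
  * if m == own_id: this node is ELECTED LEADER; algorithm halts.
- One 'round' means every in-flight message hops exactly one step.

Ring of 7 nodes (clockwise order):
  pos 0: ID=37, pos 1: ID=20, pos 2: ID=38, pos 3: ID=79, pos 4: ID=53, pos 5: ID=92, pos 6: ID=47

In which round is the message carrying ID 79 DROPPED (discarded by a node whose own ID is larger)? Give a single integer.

Round 1: pos1(id20) recv 37: fwd; pos2(id38) recv 20: drop; pos3(id79) recv 38: drop; pos4(id53) recv 79: fwd; pos5(id92) recv 53: drop; pos6(id47) recv 92: fwd; pos0(id37) recv 47: fwd
Round 2: pos2(id38) recv 37: drop; pos5(id92) recv 79: drop; pos0(id37) recv 92: fwd; pos1(id20) recv 47: fwd
Round 3: pos1(id20) recv 92: fwd; pos2(id38) recv 47: fwd
Round 4: pos2(id38) recv 92: fwd; pos3(id79) recv 47: drop
Round 5: pos3(id79) recv 92: fwd
Round 6: pos4(id53) recv 92: fwd
Round 7: pos5(id92) recv 92: ELECTED
Message ID 79 originates at pos 3; dropped at pos 5 in round 2

Answer: 2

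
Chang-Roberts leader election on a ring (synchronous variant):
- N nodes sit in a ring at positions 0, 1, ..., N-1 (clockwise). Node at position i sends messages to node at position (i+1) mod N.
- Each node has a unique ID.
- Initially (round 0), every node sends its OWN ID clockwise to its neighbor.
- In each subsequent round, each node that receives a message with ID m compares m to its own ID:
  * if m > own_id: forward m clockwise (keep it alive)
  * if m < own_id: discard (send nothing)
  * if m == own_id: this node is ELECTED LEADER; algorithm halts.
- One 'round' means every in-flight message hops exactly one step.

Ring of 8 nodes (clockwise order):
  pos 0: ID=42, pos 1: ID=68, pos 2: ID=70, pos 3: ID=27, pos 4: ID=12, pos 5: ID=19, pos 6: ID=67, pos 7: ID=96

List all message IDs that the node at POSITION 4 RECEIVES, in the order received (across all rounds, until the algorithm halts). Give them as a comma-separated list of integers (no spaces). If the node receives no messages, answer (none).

Answer: 27,70,96

Derivation:
Round 1: pos1(id68) recv 42: drop; pos2(id70) recv 68: drop; pos3(id27) recv 70: fwd; pos4(id12) recv 27: fwd; pos5(id19) recv 12: drop; pos6(id67) recv 19: drop; pos7(id96) recv 67: drop; pos0(id42) recv 96: fwd
Round 2: pos4(id12) recv 70: fwd; pos5(id19) recv 27: fwd; pos1(id68) recv 96: fwd
Round 3: pos5(id19) recv 70: fwd; pos6(id67) recv 27: drop; pos2(id70) recv 96: fwd
Round 4: pos6(id67) recv 70: fwd; pos3(id27) recv 96: fwd
Round 5: pos7(id96) recv 70: drop; pos4(id12) recv 96: fwd
Round 6: pos5(id19) recv 96: fwd
Round 7: pos6(id67) recv 96: fwd
Round 8: pos7(id96) recv 96: ELECTED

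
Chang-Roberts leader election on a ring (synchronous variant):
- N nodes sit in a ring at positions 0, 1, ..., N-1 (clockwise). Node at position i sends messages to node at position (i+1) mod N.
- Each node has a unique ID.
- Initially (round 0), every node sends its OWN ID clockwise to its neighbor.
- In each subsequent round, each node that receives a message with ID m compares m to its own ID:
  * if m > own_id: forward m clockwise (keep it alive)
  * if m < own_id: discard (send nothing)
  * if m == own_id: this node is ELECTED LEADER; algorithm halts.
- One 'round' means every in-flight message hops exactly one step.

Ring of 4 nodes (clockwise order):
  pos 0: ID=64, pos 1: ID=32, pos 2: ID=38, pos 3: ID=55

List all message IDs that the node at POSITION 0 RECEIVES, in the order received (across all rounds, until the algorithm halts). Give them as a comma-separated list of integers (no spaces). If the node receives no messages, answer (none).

Round 1: pos1(id32) recv 64: fwd; pos2(id38) recv 32: drop; pos3(id55) recv 38: drop; pos0(id64) recv 55: drop
Round 2: pos2(id38) recv 64: fwd
Round 3: pos3(id55) recv 64: fwd
Round 4: pos0(id64) recv 64: ELECTED

Answer: 55,64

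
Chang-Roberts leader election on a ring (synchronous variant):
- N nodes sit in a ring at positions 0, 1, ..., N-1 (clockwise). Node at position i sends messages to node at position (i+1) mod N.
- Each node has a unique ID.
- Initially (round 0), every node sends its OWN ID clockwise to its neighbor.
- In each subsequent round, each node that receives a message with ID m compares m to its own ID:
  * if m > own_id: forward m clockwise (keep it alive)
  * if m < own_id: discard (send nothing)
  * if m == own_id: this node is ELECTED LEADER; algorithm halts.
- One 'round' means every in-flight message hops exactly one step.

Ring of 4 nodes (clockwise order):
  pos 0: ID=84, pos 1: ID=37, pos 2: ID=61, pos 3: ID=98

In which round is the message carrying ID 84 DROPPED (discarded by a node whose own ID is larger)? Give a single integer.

Round 1: pos1(id37) recv 84: fwd; pos2(id61) recv 37: drop; pos3(id98) recv 61: drop; pos0(id84) recv 98: fwd
Round 2: pos2(id61) recv 84: fwd; pos1(id37) recv 98: fwd
Round 3: pos3(id98) recv 84: drop; pos2(id61) recv 98: fwd
Round 4: pos3(id98) recv 98: ELECTED
Message ID 84 originates at pos 0; dropped at pos 3 in round 3

Answer: 3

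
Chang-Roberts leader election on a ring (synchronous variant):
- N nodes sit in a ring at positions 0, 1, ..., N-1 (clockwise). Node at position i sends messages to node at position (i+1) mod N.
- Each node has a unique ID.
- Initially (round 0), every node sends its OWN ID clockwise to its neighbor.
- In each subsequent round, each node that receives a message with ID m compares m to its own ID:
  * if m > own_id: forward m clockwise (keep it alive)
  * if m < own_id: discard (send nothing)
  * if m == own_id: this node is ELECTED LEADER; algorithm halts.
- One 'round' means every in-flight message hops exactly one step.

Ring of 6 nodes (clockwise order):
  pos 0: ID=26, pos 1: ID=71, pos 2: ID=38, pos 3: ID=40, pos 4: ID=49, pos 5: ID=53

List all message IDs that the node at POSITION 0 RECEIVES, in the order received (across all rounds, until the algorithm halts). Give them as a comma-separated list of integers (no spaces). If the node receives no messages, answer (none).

Answer: 53,71

Derivation:
Round 1: pos1(id71) recv 26: drop; pos2(id38) recv 71: fwd; pos3(id40) recv 38: drop; pos4(id49) recv 40: drop; pos5(id53) recv 49: drop; pos0(id26) recv 53: fwd
Round 2: pos3(id40) recv 71: fwd; pos1(id71) recv 53: drop
Round 3: pos4(id49) recv 71: fwd
Round 4: pos5(id53) recv 71: fwd
Round 5: pos0(id26) recv 71: fwd
Round 6: pos1(id71) recv 71: ELECTED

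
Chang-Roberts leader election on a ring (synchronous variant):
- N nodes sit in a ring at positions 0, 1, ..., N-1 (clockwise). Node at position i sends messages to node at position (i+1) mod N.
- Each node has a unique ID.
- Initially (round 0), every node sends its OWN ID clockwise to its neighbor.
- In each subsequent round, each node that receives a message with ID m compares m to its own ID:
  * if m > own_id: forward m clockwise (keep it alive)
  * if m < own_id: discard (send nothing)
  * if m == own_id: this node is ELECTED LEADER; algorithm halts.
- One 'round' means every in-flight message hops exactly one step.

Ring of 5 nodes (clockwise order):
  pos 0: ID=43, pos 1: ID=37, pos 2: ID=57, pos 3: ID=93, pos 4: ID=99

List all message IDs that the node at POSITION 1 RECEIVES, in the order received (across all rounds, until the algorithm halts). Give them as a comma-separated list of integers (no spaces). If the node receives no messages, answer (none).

Answer: 43,99

Derivation:
Round 1: pos1(id37) recv 43: fwd; pos2(id57) recv 37: drop; pos3(id93) recv 57: drop; pos4(id99) recv 93: drop; pos0(id43) recv 99: fwd
Round 2: pos2(id57) recv 43: drop; pos1(id37) recv 99: fwd
Round 3: pos2(id57) recv 99: fwd
Round 4: pos3(id93) recv 99: fwd
Round 5: pos4(id99) recv 99: ELECTED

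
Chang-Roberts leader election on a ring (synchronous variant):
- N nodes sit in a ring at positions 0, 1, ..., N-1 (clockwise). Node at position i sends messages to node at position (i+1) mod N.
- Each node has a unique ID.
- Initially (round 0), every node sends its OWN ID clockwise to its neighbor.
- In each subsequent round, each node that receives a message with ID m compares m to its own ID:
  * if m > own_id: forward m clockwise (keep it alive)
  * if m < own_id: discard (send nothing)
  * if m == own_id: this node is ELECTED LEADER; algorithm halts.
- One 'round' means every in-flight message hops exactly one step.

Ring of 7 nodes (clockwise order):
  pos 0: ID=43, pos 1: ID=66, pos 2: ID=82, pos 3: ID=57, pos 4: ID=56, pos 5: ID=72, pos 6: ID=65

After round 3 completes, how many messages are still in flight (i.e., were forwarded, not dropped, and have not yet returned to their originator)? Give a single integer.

Answer: 2

Derivation:
Round 1: pos1(id66) recv 43: drop; pos2(id82) recv 66: drop; pos3(id57) recv 82: fwd; pos4(id56) recv 57: fwd; pos5(id72) recv 56: drop; pos6(id65) recv 72: fwd; pos0(id43) recv 65: fwd
Round 2: pos4(id56) recv 82: fwd; pos5(id72) recv 57: drop; pos0(id43) recv 72: fwd; pos1(id66) recv 65: drop
Round 3: pos5(id72) recv 82: fwd; pos1(id66) recv 72: fwd
After round 3: 2 messages still in flight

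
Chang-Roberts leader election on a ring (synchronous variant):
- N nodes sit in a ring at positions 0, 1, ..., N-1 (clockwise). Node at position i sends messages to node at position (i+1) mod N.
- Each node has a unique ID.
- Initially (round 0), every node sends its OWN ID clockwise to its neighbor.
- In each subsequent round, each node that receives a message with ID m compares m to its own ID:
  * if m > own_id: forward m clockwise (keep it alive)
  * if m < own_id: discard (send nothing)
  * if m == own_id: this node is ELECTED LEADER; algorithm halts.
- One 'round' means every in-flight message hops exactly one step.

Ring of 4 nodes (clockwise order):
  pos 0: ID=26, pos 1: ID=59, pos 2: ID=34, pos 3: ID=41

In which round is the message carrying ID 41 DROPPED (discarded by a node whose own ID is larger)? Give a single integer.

Round 1: pos1(id59) recv 26: drop; pos2(id34) recv 59: fwd; pos3(id41) recv 34: drop; pos0(id26) recv 41: fwd
Round 2: pos3(id41) recv 59: fwd; pos1(id59) recv 41: drop
Round 3: pos0(id26) recv 59: fwd
Round 4: pos1(id59) recv 59: ELECTED
Message ID 41 originates at pos 3; dropped at pos 1 in round 2

Answer: 2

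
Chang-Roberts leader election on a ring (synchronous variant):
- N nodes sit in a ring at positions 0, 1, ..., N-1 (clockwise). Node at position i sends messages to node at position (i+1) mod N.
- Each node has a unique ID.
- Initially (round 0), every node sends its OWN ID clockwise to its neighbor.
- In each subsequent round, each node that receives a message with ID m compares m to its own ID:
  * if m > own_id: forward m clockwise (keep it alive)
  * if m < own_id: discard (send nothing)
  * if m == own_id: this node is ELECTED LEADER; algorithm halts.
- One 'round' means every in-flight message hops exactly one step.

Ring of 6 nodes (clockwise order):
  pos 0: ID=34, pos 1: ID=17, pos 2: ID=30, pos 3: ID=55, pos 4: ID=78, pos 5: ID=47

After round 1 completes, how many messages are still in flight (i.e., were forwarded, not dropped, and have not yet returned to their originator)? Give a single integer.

Round 1: pos1(id17) recv 34: fwd; pos2(id30) recv 17: drop; pos3(id55) recv 30: drop; pos4(id78) recv 55: drop; pos5(id47) recv 78: fwd; pos0(id34) recv 47: fwd
After round 1: 3 messages still in flight

Answer: 3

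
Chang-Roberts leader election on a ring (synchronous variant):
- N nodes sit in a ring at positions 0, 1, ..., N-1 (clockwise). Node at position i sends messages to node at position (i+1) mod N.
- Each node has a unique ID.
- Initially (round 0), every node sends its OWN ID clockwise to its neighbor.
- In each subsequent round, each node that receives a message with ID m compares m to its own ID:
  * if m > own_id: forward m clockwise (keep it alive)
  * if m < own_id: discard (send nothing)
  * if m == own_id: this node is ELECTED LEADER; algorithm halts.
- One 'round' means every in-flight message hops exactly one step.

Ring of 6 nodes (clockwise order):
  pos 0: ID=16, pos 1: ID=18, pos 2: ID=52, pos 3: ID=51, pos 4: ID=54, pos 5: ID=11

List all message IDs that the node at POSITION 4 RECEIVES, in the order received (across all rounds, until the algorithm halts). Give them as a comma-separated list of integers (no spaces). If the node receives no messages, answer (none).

Answer: 51,52,54

Derivation:
Round 1: pos1(id18) recv 16: drop; pos2(id52) recv 18: drop; pos3(id51) recv 52: fwd; pos4(id54) recv 51: drop; pos5(id11) recv 54: fwd; pos0(id16) recv 11: drop
Round 2: pos4(id54) recv 52: drop; pos0(id16) recv 54: fwd
Round 3: pos1(id18) recv 54: fwd
Round 4: pos2(id52) recv 54: fwd
Round 5: pos3(id51) recv 54: fwd
Round 6: pos4(id54) recv 54: ELECTED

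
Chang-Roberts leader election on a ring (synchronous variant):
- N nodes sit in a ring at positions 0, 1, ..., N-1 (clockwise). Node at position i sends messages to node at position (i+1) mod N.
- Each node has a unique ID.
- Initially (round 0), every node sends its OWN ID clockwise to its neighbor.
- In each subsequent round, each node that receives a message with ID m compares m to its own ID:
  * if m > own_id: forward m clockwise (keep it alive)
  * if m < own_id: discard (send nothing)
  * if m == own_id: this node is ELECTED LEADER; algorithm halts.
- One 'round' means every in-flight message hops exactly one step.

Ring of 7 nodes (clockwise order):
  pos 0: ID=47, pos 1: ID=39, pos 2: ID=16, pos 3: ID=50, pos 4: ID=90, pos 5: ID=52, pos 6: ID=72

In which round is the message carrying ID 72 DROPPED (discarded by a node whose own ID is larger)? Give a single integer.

Answer: 5

Derivation:
Round 1: pos1(id39) recv 47: fwd; pos2(id16) recv 39: fwd; pos3(id50) recv 16: drop; pos4(id90) recv 50: drop; pos5(id52) recv 90: fwd; pos6(id72) recv 52: drop; pos0(id47) recv 72: fwd
Round 2: pos2(id16) recv 47: fwd; pos3(id50) recv 39: drop; pos6(id72) recv 90: fwd; pos1(id39) recv 72: fwd
Round 3: pos3(id50) recv 47: drop; pos0(id47) recv 90: fwd; pos2(id16) recv 72: fwd
Round 4: pos1(id39) recv 90: fwd; pos3(id50) recv 72: fwd
Round 5: pos2(id16) recv 90: fwd; pos4(id90) recv 72: drop
Round 6: pos3(id50) recv 90: fwd
Round 7: pos4(id90) recv 90: ELECTED
Message ID 72 originates at pos 6; dropped at pos 4 in round 5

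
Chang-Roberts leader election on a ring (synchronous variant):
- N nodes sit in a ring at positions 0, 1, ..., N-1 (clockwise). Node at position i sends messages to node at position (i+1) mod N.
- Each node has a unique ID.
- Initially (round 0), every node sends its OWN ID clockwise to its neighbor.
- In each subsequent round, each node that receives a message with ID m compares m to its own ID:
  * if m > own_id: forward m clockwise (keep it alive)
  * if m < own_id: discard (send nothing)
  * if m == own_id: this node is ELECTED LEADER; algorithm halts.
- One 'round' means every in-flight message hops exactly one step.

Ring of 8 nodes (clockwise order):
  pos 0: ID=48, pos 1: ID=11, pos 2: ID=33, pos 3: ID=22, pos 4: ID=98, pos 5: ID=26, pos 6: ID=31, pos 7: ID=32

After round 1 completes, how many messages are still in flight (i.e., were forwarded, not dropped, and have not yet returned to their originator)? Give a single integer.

Answer: 3

Derivation:
Round 1: pos1(id11) recv 48: fwd; pos2(id33) recv 11: drop; pos3(id22) recv 33: fwd; pos4(id98) recv 22: drop; pos5(id26) recv 98: fwd; pos6(id31) recv 26: drop; pos7(id32) recv 31: drop; pos0(id48) recv 32: drop
After round 1: 3 messages still in flight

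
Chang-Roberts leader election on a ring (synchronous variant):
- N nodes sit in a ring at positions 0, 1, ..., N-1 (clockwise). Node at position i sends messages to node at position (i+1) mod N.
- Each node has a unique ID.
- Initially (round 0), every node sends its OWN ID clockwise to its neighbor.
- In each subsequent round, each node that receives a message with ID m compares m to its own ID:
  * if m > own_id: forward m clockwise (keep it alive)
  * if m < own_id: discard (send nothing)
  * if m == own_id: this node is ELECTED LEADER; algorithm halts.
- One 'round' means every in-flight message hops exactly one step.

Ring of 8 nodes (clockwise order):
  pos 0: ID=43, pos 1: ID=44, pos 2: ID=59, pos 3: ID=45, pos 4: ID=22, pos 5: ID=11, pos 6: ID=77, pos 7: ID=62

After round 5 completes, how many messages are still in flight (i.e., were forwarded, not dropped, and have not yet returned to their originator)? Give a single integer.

Answer: 2

Derivation:
Round 1: pos1(id44) recv 43: drop; pos2(id59) recv 44: drop; pos3(id45) recv 59: fwd; pos4(id22) recv 45: fwd; pos5(id11) recv 22: fwd; pos6(id77) recv 11: drop; pos7(id62) recv 77: fwd; pos0(id43) recv 62: fwd
Round 2: pos4(id22) recv 59: fwd; pos5(id11) recv 45: fwd; pos6(id77) recv 22: drop; pos0(id43) recv 77: fwd; pos1(id44) recv 62: fwd
Round 3: pos5(id11) recv 59: fwd; pos6(id77) recv 45: drop; pos1(id44) recv 77: fwd; pos2(id59) recv 62: fwd
Round 4: pos6(id77) recv 59: drop; pos2(id59) recv 77: fwd; pos3(id45) recv 62: fwd
Round 5: pos3(id45) recv 77: fwd; pos4(id22) recv 62: fwd
After round 5: 2 messages still in flight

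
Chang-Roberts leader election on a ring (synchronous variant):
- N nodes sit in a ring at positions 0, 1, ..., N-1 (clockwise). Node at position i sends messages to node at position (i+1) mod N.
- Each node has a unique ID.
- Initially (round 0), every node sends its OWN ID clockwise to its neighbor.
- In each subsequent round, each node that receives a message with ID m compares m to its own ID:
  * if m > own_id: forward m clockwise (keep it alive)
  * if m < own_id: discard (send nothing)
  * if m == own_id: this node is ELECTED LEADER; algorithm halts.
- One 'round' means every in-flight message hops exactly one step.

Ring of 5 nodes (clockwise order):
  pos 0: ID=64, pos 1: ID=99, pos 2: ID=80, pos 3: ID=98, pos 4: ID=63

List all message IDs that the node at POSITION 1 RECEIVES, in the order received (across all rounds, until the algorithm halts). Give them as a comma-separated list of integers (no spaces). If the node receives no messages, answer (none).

Answer: 64,98,99

Derivation:
Round 1: pos1(id99) recv 64: drop; pos2(id80) recv 99: fwd; pos3(id98) recv 80: drop; pos4(id63) recv 98: fwd; pos0(id64) recv 63: drop
Round 2: pos3(id98) recv 99: fwd; pos0(id64) recv 98: fwd
Round 3: pos4(id63) recv 99: fwd; pos1(id99) recv 98: drop
Round 4: pos0(id64) recv 99: fwd
Round 5: pos1(id99) recv 99: ELECTED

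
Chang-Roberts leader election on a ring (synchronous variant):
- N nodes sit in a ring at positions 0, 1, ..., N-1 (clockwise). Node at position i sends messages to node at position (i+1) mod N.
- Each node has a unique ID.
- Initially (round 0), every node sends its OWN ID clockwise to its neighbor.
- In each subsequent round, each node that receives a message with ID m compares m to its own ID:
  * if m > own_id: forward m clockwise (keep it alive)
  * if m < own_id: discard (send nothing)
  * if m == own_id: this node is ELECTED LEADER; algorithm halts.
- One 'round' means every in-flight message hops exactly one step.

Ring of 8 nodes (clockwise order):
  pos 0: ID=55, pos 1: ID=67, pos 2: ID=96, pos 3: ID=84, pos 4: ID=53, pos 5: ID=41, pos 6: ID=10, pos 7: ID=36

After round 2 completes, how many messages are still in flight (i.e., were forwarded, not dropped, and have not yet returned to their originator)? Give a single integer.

Answer: 4

Derivation:
Round 1: pos1(id67) recv 55: drop; pos2(id96) recv 67: drop; pos3(id84) recv 96: fwd; pos4(id53) recv 84: fwd; pos5(id41) recv 53: fwd; pos6(id10) recv 41: fwd; pos7(id36) recv 10: drop; pos0(id55) recv 36: drop
Round 2: pos4(id53) recv 96: fwd; pos5(id41) recv 84: fwd; pos6(id10) recv 53: fwd; pos7(id36) recv 41: fwd
After round 2: 4 messages still in flight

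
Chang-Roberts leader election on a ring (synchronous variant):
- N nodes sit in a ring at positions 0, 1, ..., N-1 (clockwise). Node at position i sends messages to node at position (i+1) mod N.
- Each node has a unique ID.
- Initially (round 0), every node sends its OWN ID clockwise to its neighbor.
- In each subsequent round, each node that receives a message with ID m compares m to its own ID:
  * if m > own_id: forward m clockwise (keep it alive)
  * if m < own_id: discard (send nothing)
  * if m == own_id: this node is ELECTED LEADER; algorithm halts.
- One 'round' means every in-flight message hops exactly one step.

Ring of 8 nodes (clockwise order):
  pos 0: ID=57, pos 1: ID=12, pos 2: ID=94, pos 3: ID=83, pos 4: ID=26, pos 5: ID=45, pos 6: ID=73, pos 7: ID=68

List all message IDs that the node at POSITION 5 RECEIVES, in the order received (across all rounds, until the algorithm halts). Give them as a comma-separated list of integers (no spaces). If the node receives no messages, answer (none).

Round 1: pos1(id12) recv 57: fwd; pos2(id94) recv 12: drop; pos3(id83) recv 94: fwd; pos4(id26) recv 83: fwd; pos5(id45) recv 26: drop; pos6(id73) recv 45: drop; pos7(id68) recv 73: fwd; pos0(id57) recv 68: fwd
Round 2: pos2(id94) recv 57: drop; pos4(id26) recv 94: fwd; pos5(id45) recv 83: fwd; pos0(id57) recv 73: fwd; pos1(id12) recv 68: fwd
Round 3: pos5(id45) recv 94: fwd; pos6(id73) recv 83: fwd; pos1(id12) recv 73: fwd; pos2(id94) recv 68: drop
Round 4: pos6(id73) recv 94: fwd; pos7(id68) recv 83: fwd; pos2(id94) recv 73: drop
Round 5: pos7(id68) recv 94: fwd; pos0(id57) recv 83: fwd
Round 6: pos0(id57) recv 94: fwd; pos1(id12) recv 83: fwd
Round 7: pos1(id12) recv 94: fwd; pos2(id94) recv 83: drop
Round 8: pos2(id94) recv 94: ELECTED

Answer: 26,83,94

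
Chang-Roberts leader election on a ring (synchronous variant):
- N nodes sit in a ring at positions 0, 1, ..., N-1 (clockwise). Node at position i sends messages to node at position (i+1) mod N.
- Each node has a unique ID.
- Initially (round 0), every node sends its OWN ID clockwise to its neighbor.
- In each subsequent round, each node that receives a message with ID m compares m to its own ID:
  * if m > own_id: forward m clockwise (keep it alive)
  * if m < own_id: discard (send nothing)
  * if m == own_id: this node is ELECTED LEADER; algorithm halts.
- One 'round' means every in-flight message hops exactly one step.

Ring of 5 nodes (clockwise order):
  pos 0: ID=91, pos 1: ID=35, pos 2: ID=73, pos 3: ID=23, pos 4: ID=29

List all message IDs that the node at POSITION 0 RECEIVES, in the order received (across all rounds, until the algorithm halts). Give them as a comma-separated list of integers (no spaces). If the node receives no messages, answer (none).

Round 1: pos1(id35) recv 91: fwd; pos2(id73) recv 35: drop; pos3(id23) recv 73: fwd; pos4(id29) recv 23: drop; pos0(id91) recv 29: drop
Round 2: pos2(id73) recv 91: fwd; pos4(id29) recv 73: fwd
Round 3: pos3(id23) recv 91: fwd; pos0(id91) recv 73: drop
Round 4: pos4(id29) recv 91: fwd
Round 5: pos0(id91) recv 91: ELECTED

Answer: 29,73,91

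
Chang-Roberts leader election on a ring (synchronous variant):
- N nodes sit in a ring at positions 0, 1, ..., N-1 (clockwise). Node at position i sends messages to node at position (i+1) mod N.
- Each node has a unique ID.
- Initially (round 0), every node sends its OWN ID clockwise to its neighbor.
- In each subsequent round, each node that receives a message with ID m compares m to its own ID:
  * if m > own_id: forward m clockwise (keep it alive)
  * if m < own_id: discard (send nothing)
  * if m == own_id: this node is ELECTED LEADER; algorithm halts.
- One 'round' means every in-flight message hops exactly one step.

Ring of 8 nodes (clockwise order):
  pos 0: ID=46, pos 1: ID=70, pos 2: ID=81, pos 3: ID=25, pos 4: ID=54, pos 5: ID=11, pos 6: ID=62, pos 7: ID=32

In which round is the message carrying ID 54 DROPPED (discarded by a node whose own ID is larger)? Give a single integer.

Round 1: pos1(id70) recv 46: drop; pos2(id81) recv 70: drop; pos3(id25) recv 81: fwd; pos4(id54) recv 25: drop; pos5(id11) recv 54: fwd; pos6(id62) recv 11: drop; pos7(id32) recv 62: fwd; pos0(id46) recv 32: drop
Round 2: pos4(id54) recv 81: fwd; pos6(id62) recv 54: drop; pos0(id46) recv 62: fwd
Round 3: pos5(id11) recv 81: fwd; pos1(id70) recv 62: drop
Round 4: pos6(id62) recv 81: fwd
Round 5: pos7(id32) recv 81: fwd
Round 6: pos0(id46) recv 81: fwd
Round 7: pos1(id70) recv 81: fwd
Round 8: pos2(id81) recv 81: ELECTED
Message ID 54 originates at pos 4; dropped at pos 6 in round 2

Answer: 2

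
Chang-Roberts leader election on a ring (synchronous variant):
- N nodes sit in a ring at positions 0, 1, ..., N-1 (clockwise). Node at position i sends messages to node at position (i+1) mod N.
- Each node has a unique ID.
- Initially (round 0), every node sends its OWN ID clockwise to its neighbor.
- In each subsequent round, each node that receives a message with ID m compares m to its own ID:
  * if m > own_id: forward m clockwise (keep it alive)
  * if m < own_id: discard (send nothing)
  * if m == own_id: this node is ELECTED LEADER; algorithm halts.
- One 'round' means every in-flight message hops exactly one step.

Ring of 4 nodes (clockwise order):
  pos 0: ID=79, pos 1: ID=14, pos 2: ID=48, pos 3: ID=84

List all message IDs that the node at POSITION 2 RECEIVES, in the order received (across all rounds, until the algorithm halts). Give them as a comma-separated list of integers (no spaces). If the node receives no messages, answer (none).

Round 1: pos1(id14) recv 79: fwd; pos2(id48) recv 14: drop; pos3(id84) recv 48: drop; pos0(id79) recv 84: fwd
Round 2: pos2(id48) recv 79: fwd; pos1(id14) recv 84: fwd
Round 3: pos3(id84) recv 79: drop; pos2(id48) recv 84: fwd
Round 4: pos3(id84) recv 84: ELECTED

Answer: 14,79,84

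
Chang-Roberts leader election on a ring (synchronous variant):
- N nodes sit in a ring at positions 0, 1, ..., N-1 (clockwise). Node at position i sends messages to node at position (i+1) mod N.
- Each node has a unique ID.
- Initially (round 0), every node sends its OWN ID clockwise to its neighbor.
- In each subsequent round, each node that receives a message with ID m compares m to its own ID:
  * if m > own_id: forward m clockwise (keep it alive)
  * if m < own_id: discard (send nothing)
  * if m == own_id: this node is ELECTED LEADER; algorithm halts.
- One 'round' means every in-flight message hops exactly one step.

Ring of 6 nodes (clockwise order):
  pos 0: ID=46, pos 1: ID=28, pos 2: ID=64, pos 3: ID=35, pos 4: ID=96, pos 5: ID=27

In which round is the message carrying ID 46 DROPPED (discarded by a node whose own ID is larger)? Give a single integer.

Answer: 2

Derivation:
Round 1: pos1(id28) recv 46: fwd; pos2(id64) recv 28: drop; pos3(id35) recv 64: fwd; pos4(id96) recv 35: drop; pos5(id27) recv 96: fwd; pos0(id46) recv 27: drop
Round 2: pos2(id64) recv 46: drop; pos4(id96) recv 64: drop; pos0(id46) recv 96: fwd
Round 3: pos1(id28) recv 96: fwd
Round 4: pos2(id64) recv 96: fwd
Round 5: pos3(id35) recv 96: fwd
Round 6: pos4(id96) recv 96: ELECTED
Message ID 46 originates at pos 0; dropped at pos 2 in round 2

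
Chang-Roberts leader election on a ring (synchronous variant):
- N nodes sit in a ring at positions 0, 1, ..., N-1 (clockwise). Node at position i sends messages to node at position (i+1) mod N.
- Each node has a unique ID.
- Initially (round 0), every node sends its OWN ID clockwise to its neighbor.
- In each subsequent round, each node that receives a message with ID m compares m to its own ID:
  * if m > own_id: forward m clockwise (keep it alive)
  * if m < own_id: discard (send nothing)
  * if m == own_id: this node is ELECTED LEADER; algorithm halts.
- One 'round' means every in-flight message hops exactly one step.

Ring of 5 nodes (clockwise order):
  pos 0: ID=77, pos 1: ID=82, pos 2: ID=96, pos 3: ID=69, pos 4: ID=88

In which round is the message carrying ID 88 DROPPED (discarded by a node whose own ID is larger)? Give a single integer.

Round 1: pos1(id82) recv 77: drop; pos2(id96) recv 82: drop; pos3(id69) recv 96: fwd; pos4(id88) recv 69: drop; pos0(id77) recv 88: fwd
Round 2: pos4(id88) recv 96: fwd; pos1(id82) recv 88: fwd
Round 3: pos0(id77) recv 96: fwd; pos2(id96) recv 88: drop
Round 4: pos1(id82) recv 96: fwd
Round 5: pos2(id96) recv 96: ELECTED
Message ID 88 originates at pos 4; dropped at pos 2 in round 3

Answer: 3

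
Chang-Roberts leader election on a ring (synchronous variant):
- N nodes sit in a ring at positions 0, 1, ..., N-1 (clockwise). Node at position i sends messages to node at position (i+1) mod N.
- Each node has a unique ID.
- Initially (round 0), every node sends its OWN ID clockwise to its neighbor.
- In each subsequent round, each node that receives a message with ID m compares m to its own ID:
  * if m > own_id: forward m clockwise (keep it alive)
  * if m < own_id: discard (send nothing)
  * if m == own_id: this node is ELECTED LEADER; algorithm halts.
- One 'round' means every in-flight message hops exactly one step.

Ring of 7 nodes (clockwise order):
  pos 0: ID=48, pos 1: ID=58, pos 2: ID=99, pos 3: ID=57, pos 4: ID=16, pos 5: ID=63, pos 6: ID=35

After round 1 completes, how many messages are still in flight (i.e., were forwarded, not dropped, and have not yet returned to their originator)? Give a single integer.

Answer: 3

Derivation:
Round 1: pos1(id58) recv 48: drop; pos2(id99) recv 58: drop; pos3(id57) recv 99: fwd; pos4(id16) recv 57: fwd; pos5(id63) recv 16: drop; pos6(id35) recv 63: fwd; pos0(id48) recv 35: drop
After round 1: 3 messages still in flight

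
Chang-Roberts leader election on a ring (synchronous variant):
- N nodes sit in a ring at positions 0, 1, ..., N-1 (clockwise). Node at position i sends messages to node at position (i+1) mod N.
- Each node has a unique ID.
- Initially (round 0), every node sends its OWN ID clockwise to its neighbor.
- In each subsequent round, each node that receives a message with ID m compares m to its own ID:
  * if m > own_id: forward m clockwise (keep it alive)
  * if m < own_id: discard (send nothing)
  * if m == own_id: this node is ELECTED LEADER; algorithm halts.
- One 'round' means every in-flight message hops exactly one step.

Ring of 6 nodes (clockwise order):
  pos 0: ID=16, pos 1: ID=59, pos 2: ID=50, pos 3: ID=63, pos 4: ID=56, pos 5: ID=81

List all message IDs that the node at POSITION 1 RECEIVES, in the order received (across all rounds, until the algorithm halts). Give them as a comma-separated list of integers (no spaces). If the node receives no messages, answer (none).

Round 1: pos1(id59) recv 16: drop; pos2(id50) recv 59: fwd; pos3(id63) recv 50: drop; pos4(id56) recv 63: fwd; pos5(id81) recv 56: drop; pos0(id16) recv 81: fwd
Round 2: pos3(id63) recv 59: drop; pos5(id81) recv 63: drop; pos1(id59) recv 81: fwd
Round 3: pos2(id50) recv 81: fwd
Round 4: pos3(id63) recv 81: fwd
Round 5: pos4(id56) recv 81: fwd
Round 6: pos5(id81) recv 81: ELECTED

Answer: 16,81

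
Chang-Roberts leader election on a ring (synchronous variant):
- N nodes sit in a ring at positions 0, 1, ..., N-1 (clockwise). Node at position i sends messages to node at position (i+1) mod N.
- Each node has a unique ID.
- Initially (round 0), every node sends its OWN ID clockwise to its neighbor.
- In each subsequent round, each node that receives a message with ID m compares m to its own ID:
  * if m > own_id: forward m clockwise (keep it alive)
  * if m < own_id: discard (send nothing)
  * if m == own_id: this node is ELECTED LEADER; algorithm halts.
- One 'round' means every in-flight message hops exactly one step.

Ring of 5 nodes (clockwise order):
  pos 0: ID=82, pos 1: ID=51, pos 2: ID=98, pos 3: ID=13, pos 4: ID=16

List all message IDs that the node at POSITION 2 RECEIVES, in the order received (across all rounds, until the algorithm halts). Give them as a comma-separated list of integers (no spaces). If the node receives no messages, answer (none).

Answer: 51,82,98

Derivation:
Round 1: pos1(id51) recv 82: fwd; pos2(id98) recv 51: drop; pos3(id13) recv 98: fwd; pos4(id16) recv 13: drop; pos0(id82) recv 16: drop
Round 2: pos2(id98) recv 82: drop; pos4(id16) recv 98: fwd
Round 3: pos0(id82) recv 98: fwd
Round 4: pos1(id51) recv 98: fwd
Round 5: pos2(id98) recv 98: ELECTED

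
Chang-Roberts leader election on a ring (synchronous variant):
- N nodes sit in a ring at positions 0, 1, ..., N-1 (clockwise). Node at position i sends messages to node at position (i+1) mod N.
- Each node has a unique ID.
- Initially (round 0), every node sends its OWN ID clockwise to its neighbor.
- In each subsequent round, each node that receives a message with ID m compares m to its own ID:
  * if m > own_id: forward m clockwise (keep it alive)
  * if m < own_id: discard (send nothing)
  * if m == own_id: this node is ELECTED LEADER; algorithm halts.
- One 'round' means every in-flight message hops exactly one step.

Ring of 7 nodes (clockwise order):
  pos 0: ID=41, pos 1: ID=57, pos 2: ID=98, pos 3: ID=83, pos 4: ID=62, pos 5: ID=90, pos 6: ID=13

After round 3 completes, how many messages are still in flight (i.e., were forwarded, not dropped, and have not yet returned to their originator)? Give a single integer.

Round 1: pos1(id57) recv 41: drop; pos2(id98) recv 57: drop; pos3(id83) recv 98: fwd; pos4(id62) recv 83: fwd; pos5(id90) recv 62: drop; pos6(id13) recv 90: fwd; pos0(id41) recv 13: drop
Round 2: pos4(id62) recv 98: fwd; pos5(id90) recv 83: drop; pos0(id41) recv 90: fwd
Round 3: pos5(id90) recv 98: fwd; pos1(id57) recv 90: fwd
After round 3: 2 messages still in flight

Answer: 2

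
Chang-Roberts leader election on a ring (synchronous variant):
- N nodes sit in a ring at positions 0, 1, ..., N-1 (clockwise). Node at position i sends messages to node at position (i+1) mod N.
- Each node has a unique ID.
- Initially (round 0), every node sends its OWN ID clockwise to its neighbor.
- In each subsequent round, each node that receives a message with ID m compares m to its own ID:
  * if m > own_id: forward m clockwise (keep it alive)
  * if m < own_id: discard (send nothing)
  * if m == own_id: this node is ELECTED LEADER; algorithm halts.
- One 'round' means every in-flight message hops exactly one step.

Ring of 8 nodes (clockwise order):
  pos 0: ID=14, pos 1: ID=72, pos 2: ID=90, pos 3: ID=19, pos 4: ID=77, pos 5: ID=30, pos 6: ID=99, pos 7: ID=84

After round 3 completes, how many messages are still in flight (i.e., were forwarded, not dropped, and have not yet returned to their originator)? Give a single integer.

Answer: 2

Derivation:
Round 1: pos1(id72) recv 14: drop; pos2(id90) recv 72: drop; pos3(id19) recv 90: fwd; pos4(id77) recv 19: drop; pos5(id30) recv 77: fwd; pos6(id99) recv 30: drop; pos7(id84) recv 99: fwd; pos0(id14) recv 84: fwd
Round 2: pos4(id77) recv 90: fwd; pos6(id99) recv 77: drop; pos0(id14) recv 99: fwd; pos1(id72) recv 84: fwd
Round 3: pos5(id30) recv 90: fwd; pos1(id72) recv 99: fwd; pos2(id90) recv 84: drop
After round 3: 2 messages still in flight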